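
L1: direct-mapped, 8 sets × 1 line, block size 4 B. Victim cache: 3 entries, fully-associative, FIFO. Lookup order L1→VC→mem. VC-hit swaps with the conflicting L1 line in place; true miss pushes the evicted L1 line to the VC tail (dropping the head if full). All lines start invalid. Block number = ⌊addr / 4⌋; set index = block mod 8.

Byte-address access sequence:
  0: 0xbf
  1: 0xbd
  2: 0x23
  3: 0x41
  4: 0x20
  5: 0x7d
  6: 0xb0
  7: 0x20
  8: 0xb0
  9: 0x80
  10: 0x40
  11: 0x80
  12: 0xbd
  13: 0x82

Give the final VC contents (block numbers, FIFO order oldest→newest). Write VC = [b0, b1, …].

VC = [16, 31, 8]

#0 0xbf→b47/s7 MISS; vc=[]
#1 0xbd→b47/s7 L1-HIT; vc=[]
#2 0x23→b8/s0 MISS; vc=[]
#3 0x41→b16/s0 MISS; vc=[8]
#4 0x20→b8/s0 VC-HIT; vc=[16]
#5 0x7d→b31/s7 MISS; vc=[16,47]
#6 0xb0→b44/s4 MISS; vc=[16,47]
#7 0x20→b8/s0 L1-HIT; vc=[16,47]
#8 0xb0→b44/s4 L1-HIT; vc=[16,47]
#9 0x80→b32/s0 MISS; vc=[16,47,8]
#10 0x40→b16/s0 VC-HIT; vc=[32,47,8]
#11 0x80→b32/s0 VC-HIT; vc=[16,47,8]
#12 0xbd→b47/s7 VC-HIT; vc=[16,31,8]
#13 0x82→b32/s0 L1-HIT; vc=[16,31,8]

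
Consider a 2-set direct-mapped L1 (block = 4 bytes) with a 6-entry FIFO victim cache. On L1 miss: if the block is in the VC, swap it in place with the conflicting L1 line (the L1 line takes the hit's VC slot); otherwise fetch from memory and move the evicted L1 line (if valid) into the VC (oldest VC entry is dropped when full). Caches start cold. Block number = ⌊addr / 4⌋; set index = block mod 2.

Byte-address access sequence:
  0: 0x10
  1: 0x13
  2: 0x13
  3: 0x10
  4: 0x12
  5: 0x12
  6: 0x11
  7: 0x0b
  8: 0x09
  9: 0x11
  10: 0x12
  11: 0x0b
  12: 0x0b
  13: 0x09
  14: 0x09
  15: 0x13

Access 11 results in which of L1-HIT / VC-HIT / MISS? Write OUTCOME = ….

  [0] addr=0x10 blk=4 s=0: MISS | VC []
  [1] addr=0x13 blk=4 s=0: L1-HIT | VC []
  [2] addr=0x13 blk=4 s=0: L1-HIT | VC []
  [3] addr=0x10 blk=4 s=0: L1-HIT | VC []
  [4] addr=0x12 blk=4 s=0: L1-HIT | VC []
  [5] addr=0x12 blk=4 s=0: L1-HIT | VC []
  [6] addr=0x11 blk=4 s=0: L1-HIT | VC []
  [7] addr=0xb blk=2 s=0: MISS | VC [4]
  [8] addr=0x9 blk=2 s=0: L1-HIT | VC [4]
  [9] addr=0x11 blk=4 s=0: VC-HIT | VC [2]
  [10] addr=0x12 blk=4 s=0: L1-HIT | VC [2]
  [11] addr=0xb blk=2 s=0: VC-HIT | VC [4]
  [12] addr=0xb blk=2 s=0: L1-HIT | VC [4]
  [13] addr=0x9 blk=2 s=0: L1-HIT | VC [4]
  [14] addr=0x9 blk=2 s=0: L1-HIT | VC [4]
  [15] addr=0x13 blk=4 s=0: VC-HIT | VC [2]

OUTCOME = VC-HIT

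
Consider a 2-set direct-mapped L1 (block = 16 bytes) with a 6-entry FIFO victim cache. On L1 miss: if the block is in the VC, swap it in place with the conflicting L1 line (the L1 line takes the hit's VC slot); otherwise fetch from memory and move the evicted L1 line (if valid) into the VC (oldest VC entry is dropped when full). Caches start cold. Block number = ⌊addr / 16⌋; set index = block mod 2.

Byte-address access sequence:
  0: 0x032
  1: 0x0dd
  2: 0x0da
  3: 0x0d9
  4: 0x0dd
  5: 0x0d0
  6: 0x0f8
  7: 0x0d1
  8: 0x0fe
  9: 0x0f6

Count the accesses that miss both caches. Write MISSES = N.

#0 0x32→b3/s1 MISS; vc=[]
#1 0xdd→b13/s1 MISS; vc=[3]
#2 0xda→b13/s1 L1-HIT; vc=[3]
#3 0xd9→b13/s1 L1-HIT; vc=[3]
#4 0xdd→b13/s1 L1-HIT; vc=[3]
#5 0xd0→b13/s1 L1-HIT; vc=[3]
#6 0xf8→b15/s1 MISS; vc=[3,13]
#7 0xd1→b13/s1 VC-HIT; vc=[3,15]
#8 0xfe→b15/s1 VC-HIT; vc=[3,13]
#9 0xf6→b15/s1 L1-HIT; vc=[3,13]

MISSES = 3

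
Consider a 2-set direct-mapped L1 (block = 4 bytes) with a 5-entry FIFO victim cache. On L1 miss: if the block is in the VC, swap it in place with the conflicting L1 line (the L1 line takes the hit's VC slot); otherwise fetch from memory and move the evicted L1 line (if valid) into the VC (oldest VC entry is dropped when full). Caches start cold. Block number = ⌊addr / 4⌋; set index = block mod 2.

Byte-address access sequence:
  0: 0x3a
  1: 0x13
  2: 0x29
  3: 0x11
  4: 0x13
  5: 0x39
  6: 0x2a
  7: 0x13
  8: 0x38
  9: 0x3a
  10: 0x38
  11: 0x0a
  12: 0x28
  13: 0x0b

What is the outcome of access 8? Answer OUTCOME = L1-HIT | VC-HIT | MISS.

OUTCOME = VC-HIT

#0 0x3a→b14/s0 MISS; vc=[]
#1 0x13→b4/s0 MISS; vc=[14]
#2 0x29→b10/s0 MISS; vc=[14,4]
#3 0x11→b4/s0 VC-HIT; vc=[14,10]
#4 0x13→b4/s0 L1-HIT; vc=[14,10]
#5 0x39→b14/s0 VC-HIT; vc=[4,10]
#6 0x2a→b10/s0 VC-HIT; vc=[4,14]
#7 0x13→b4/s0 VC-HIT; vc=[10,14]
#8 0x38→b14/s0 VC-HIT; vc=[10,4]
#9 0x3a→b14/s0 L1-HIT; vc=[10,4]
#10 0x38→b14/s0 L1-HIT; vc=[10,4]
#11 0xa→b2/s0 MISS; vc=[10,4,14]
#12 0x28→b10/s0 VC-HIT; vc=[2,4,14]
#13 0xb→b2/s0 VC-HIT; vc=[10,4,14]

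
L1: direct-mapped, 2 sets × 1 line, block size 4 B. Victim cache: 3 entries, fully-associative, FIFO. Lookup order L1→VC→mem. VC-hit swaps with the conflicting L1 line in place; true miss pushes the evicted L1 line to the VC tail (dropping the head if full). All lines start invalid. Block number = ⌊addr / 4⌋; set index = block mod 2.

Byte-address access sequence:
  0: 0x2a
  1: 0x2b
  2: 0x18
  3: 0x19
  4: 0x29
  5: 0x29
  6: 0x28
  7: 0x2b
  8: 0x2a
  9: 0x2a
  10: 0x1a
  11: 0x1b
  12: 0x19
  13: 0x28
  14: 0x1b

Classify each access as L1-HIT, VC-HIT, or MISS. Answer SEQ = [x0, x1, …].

SEQ = [MISS, L1-HIT, MISS, L1-HIT, VC-HIT, L1-HIT, L1-HIT, L1-HIT, L1-HIT, L1-HIT, VC-HIT, L1-HIT, L1-HIT, VC-HIT, VC-HIT]

  [0] addr=0x2a blk=10 s=0: MISS | VC []
  [1] addr=0x2b blk=10 s=0: L1-HIT | VC []
  [2] addr=0x18 blk=6 s=0: MISS | VC [10]
  [3] addr=0x19 blk=6 s=0: L1-HIT | VC [10]
  [4] addr=0x29 blk=10 s=0: VC-HIT | VC [6]
  [5] addr=0x29 blk=10 s=0: L1-HIT | VC [6]
  [6] addr=0x28 blk=10 s=0: L1-HIT | VC [6]
  [7] addr=0x2b blk=10 s=0: L1-HIT | VC [6]
  [8] addr=0x2a blk=10 s=0: L1-HIT | VC [6]
  [9] addr=0x2a blk=10 s=0: L1-HIT | VC [6]
  [10] addr=0x1a blk=6 s=0: VC-HIT | VC [10]
  [11] addr=0x1b blk=6 s=0: L1-HIT | VC [10]
  [12] addr=0x19 blk=6 s=0: L1-HIT | VC [10]
  [13] addr=0x28 blk=10 s=0: VC-HIT | VC [6]
  [14] addr=0x1b blk=6 s=0: VC-HIT | VC [10]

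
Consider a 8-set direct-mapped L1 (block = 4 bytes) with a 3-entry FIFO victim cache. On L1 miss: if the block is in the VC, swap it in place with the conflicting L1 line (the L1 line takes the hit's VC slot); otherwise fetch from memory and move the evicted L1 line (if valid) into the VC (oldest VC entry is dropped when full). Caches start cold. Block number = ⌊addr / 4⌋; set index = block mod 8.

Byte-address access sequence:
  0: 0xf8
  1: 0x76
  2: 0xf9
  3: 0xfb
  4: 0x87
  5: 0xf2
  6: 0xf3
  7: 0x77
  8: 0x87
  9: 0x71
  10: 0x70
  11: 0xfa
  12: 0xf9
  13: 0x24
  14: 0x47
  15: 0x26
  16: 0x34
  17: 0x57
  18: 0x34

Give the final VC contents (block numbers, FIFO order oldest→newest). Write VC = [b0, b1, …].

VC = [17, 29, 21]

0: 0xf8 (blk 62, set 6) → MISS  vc=[]
1: 0x76 (blk 29, set 5) → MISS  vc=[]
2: 0xf9 (blk 62, set 6) → L1-HIT  vc=[]
3: 0xfb (blk 62, set 6) → L1-HIT  vc=[]
4: 0x87 (blk 33, set 1) → MISS  vc=[]
5: 0xf2 (blk 60, set 4) → MISS  vc=[]
6: 0xf3 (blk 60, set 4) → L1-HIT  vc=[]
7: 0x77 (blk 29, set 5) → L1-HIT  vc=[]
8: 0x87 (blk 33, set 1) → L1-HIT  vc=[]
9: 0x71 (blk 28, set 4) → MISS  vc=[60]
10: 0x70 (blk 28, set 4) → L1-HIT  vc=[60]
11: 0xfa (blk 62, set 6) → L1-HIT  vc=[60]
12: 0xf9 (blk 62, set 6) → L1-HIT  vc=[60]
13: 0x24 (blk 9, set 1) → MISS  vc=[60, 33]
14: 0x47 (blk 17, set 1) → MISS  vc=[60, 33, 9]
15: 0x26 (blk 9, set 1) → VC-HIT  vc=[60, 33, 17]
16: 0x34 (blk 13, set 5) → MISS  vc=[33, 17, 29]
17: 0x57 (blk 21, set 5) → MISS  vc=[17, 29, 13]
18: 0x34 (blk 13, set 5) → VC-HIT  vc=[17, 29, 21]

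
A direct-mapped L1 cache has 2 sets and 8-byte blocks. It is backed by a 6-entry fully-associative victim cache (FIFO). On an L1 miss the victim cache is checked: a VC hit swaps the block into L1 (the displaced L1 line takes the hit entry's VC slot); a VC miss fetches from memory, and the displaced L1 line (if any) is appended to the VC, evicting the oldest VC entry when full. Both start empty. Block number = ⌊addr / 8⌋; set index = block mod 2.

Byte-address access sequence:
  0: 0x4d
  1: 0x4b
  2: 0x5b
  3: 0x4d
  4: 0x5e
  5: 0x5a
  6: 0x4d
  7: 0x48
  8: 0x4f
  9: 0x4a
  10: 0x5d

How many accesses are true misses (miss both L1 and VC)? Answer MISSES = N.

MISSES = 2

0: 0x4d (blk 9, set 1) → MISS  vc=[]
1: 0x4b (blk 9, set 1) → L1-HIT  vc=[]
2: 0x5b (blk 11, set 1) → MISS  vc=[9]
3: 0x4d (blk 9, set 1) → VC-HIT  vc=[11]
4: 0x5e (blk 11, set 1) → VC-HIT  vc=[9]
5: 0x5a (blk 11, set 1) → L1-HIT  vc=[9]
6: 0x4d (blk 9, set 1) → VC-HIT  vc=[11]
7: 0x48 (blk 9, set 1) → L1-HIT  vc=[11]
8: 0x4f (blk 9, set 1) → L1-HIT  vc=[11]
9: 0x4a (blk 9, set 1) → L1-HIT  vc=[11]
10: 0x5d (blk 11, set 1) → VC-HIT  vc=[9]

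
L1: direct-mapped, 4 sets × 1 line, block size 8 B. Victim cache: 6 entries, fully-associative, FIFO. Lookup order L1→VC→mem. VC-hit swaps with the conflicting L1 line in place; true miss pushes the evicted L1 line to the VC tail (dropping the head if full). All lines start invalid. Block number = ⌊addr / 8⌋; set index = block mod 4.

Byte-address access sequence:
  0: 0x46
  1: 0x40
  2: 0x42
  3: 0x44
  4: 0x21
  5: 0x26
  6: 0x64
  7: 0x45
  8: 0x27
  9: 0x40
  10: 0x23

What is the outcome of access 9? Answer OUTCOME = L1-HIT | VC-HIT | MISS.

OUTCOME = VC-HIT

#0 0x46→b8/s0 MISS; vc=[]
#1 0x40→b8/s0 L1-HIT; vc=[]
#2 0x42→b8/s0 L1-HIT; vc=[]
#3 0x44→b8/s0 L1-HIT; vc=[]
#4 0x21→b4/s0 MISS; vc=[8]
#5 0x26→b4/s0 L1-HIT; vc=[8]
#6 0x64→b12/s0 MISS; vc=[8,4]
#7 0x45→b8/s0 VC-HIT; vc=[12,4]
#8 0x27→b4/s0 VC-HIT; vc=[12,8]
#9 0x40→b8/s0 VC-HIT; vc=[12,4]
#10 0x23→b4/s0 VC-HIT; vc=[12,8]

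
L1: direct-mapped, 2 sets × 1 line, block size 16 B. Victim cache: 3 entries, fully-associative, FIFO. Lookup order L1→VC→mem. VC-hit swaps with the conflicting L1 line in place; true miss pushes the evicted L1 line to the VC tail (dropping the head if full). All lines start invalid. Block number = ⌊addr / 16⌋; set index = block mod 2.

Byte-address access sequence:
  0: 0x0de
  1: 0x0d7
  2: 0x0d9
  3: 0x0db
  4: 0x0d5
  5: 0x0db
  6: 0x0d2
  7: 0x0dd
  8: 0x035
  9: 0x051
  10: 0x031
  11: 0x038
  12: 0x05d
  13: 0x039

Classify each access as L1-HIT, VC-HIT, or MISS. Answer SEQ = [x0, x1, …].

0: 0xde (blk 13, set 1) → MISS  vc=[]
1: 0xd7 (blk 13, set 1) → L1-HIT  vc=[]
2: 0xd9 (blk 13, set 1) → L1-HIT  vc=[]
3: 0xdb (blk 13, set 1) → L1-HIT  vc=[]
4: 0xd5 (blk 13, set 1) → L1-HIT  vc=[]
5: 0xdb (blk 13, set 1) → L1-HIT  vc=[]
6: 0xd2 (blk 13, set 1) → L1-HIT  vc=[]
7: 0xdd (blk 13, set 1) → L1-HIT  vc=[]
8: 0x35 (blk 3, set 1) → MISS  vc=[13]
9: 0x51 (blk 5, set 1) → MISS  vc=[13, 3]
10: 0x31 (blk 3, set 1) → VC-HIT  vc=[13, 5]
11: 0x38 (blk 3, set 1) → L1-HIT  vc=[13, 5]
12: 0x5d (blk 5, set 1) → VC-HIT  vc=[13, 3]
13: 0x39 (blk 3, set 1) → VC-HIT  vc=[13, 5]

SEQ = [MISS, L1-HIT, L1-HIT, L1-HIT, L1-HIT, L1-HIT, L1-HIT, L1-HIT, MISS, MISS, VC-HIT, L1-HIT, VC-HIT, VC-HIT]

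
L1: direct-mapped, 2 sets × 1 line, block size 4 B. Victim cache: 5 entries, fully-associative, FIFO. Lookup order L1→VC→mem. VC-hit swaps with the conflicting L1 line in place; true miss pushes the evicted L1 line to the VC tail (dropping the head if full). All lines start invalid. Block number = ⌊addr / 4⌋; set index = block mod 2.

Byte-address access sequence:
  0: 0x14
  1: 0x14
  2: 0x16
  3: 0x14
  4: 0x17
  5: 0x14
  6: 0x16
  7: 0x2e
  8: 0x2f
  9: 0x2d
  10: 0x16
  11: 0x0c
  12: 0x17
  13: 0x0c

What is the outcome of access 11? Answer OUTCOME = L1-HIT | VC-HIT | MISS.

  [0] addr=0x14 blk=5 s=1: MISS | VC []
  [1] addr=0x14 blk=5 s=1: L1-HIT | VC []
  [2] addr=0x16 blk=5 s=1: L1-HIT | VC []
  [3] addr=0x14 blk=5 s=1: L1-HIT | VC []
  [4] addr=0x17 blk=5 s=1: L1-HIT | VC []
  [5] addr=0x14 blk=5 s=1: L1-HIT | VC []
  [6] addr=0x16 blk=5 s=1: L1-HIT | VC []
  [7] addr=0x2e blk=11 s=1: MISS | VC [5]
  [8] addr=0x2f blk=11 s=1: L1-HIT | VC [5]
  [9] addr=0x2d blk=11 s=1: L1-HIT | VC [5]
  [10] addr=0x16 blk=5 s=1: VC-HIT | VC [11]
  [11] addr=0xc blk=3 s=1: MISS | VC [11, 5]
  [12] addr=0x17 blk=5 s=1: VC-HIT | VC [11, 3]
  [13] addr=0xc blk=3 s=1: VC-HIT | VC [11, 5]

OUTCOME = MISS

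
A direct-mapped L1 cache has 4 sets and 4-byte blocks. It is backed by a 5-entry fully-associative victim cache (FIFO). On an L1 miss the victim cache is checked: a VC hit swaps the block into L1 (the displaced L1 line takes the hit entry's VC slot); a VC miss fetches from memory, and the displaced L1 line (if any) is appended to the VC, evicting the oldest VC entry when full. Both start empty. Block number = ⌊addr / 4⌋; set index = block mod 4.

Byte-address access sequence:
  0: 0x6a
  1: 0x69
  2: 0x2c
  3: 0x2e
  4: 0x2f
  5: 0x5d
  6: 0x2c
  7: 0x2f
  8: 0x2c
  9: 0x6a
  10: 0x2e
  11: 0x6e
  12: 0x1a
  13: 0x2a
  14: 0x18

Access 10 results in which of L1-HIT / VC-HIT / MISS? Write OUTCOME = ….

#0 0x6a→b26/s2 MISS; vc=[]
#1 0x69→b26/s2 L1-HIT; vc=[]
#2 0x2c→b11/s3 MISS; vc=[]
#3 0x2e→b11/s3 L1-HIT; vc=[]
#4 0x2f→b11/s3 L1-HIT; vc=[]
#5 0x5d→b23/s3 MISS; vc=[11]
#6 0x2c→b11/s3 VC-HIT; vc=[23]
#7 0x2f→b11/s3 L1-HIT; vc=[23]
#8 0x2c→b11/s3 L1-HIT; vc=[23]
#9 0x6a→b26/s2 L1-HIT; vc=[23]
#10 0x2e→b11/s3 L1-HIT; vc=[23]
#11 0x6e→b27/s3 MISS; vc=[23,11]
#12 0x1a→b6/s2 MISS; vc=[23,11,26]
#13 0x2a→b10/s2 MISS; vc=[23,11,26,6]
#14 0x18→b6/s2 VC-HIT; vc=[23,11,26,10]

OUTCOME = L1-HIT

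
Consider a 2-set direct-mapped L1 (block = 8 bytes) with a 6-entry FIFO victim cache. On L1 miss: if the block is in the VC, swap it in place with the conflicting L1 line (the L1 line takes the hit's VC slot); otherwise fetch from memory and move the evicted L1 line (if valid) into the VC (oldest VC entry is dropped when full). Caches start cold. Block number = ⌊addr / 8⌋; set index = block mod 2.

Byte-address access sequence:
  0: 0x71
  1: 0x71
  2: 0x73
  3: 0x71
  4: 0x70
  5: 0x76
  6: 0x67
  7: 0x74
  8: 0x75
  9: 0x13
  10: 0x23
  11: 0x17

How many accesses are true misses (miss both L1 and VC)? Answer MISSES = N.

MISSES = 4

#0 0x71→b14/s0 MISS; vc=[]
#1 0x71→b14/s0 L1-HIT; vc=[]
#2 0x73→b14/s0 L1-HIT; vc=[]
#3 0x71→b14/s0 L1-HIT; vc=[]
#4 0x70→b14/s0 L1-HIT; vc=[]
#5 0x76→b14/s0 L1-HIT; vc=[]
#6 0x67→b12/s0 MISS; vc=[14]
#7 0x74→b14/s0 VC-HIT; vc=[12]
#8 0x75→b14/s0 L1-HIT; vc=[12]
#9 0x13→b2/s0 MISS; vc=[12,14]
#10 0x23→b4/s0 MISS; vc=[12,14,2]
#11 0x17→b2/s0 VC-HIT; vc=[12,14,4]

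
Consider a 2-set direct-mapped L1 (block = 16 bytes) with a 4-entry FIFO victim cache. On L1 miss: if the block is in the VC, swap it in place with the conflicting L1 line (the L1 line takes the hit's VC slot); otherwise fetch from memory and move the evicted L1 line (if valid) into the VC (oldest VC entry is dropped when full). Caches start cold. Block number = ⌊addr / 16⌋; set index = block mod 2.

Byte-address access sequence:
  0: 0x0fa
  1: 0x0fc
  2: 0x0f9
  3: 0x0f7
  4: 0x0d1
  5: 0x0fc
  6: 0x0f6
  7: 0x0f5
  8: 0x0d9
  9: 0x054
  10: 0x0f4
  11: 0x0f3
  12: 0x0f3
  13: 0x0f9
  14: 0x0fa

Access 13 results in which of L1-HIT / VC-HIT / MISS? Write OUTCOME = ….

OUTCOME = L1-HIT

  [0] addr=0xfa blk=15 s=1: MISS | VC []
  [1] addr=0xfc blk=15 s=1: L1-HIT | VC []
  [2] addr=0xf9 blk=15 s=1: L1-HIT | VC []
  [3] addr=0xf7 blk=15 s=1: L1-HIT | VC []
  [4] addr=0xd1 blk=13 s=1: MISS | VC [15]
  [5] addr=0xfc blk=15 s=1: VC-HIT | VC [13]
  [6] addr=0xf6 blk=15 s=1: L1-HIT | VC [13]
  [7] addr=0xf5 blk=15 s=1: L1-HIT | VC [13]
  [8] addr=0xd9 blk=13 s=1: VC-HIT | VC [15]
  [9] addr=0x54 blk=5 s=1: MISS | VC [15, 13]
  [10] addr=0xf4 blk=15 s=1: VC-HIT | VC [5, 13]
  [11] addr=0xf3 blk=15 s=1: L1-HIT | VC [5, 13]
  [12] addr=0xf3 blk=15 s=1: L1-HIT | VC [5, 13]
  [13] addr=0xf9 blk=15 s=1: L1-HIT | VC [5, 13]
  [14] addr=0xfa blk=15 s=1: L1-HIT | VC [5, 13]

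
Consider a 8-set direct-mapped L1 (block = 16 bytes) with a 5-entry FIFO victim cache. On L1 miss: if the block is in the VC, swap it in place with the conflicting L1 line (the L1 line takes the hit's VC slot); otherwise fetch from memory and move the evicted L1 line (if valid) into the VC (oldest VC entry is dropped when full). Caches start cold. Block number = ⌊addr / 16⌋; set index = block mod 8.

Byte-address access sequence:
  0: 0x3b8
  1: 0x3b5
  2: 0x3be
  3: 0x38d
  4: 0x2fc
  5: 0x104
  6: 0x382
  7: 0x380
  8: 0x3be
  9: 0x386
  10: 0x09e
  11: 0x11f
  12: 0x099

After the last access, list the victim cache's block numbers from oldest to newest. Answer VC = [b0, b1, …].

VC = [16, 17]

#0 0x3b8→b59/s3 MISS; vc=[]
#1 0x3b5→b59/s3 L1-HIT; vc=[]
#2 0x3be→b59/s3 L1-HIT; vc=[]
#3 0x38d→b56/s0 MISS; vc=[]
#4 0x2fc→b47/s7 MISS; vc=[]
#5 0x104→b16/s0 MISS; vc=[56]
#6 0x382→b56/s0 VC-HIT; vc=[16]
#7 0x380→b56/s0 L1-HIT; vc=[16]
#8 0x3be→b59/s3 L1-HIT; vc=[16]
#9 0x386→b56/s0 L1-HIT; vc=[16]
#10 0x9e→b9/s1 MISS; vc=[16]
#11 0x11f→b17/s1 MISS; vc=[16,9]
#12 0x99→b9/s1 VC-HIT; vc=[16,17]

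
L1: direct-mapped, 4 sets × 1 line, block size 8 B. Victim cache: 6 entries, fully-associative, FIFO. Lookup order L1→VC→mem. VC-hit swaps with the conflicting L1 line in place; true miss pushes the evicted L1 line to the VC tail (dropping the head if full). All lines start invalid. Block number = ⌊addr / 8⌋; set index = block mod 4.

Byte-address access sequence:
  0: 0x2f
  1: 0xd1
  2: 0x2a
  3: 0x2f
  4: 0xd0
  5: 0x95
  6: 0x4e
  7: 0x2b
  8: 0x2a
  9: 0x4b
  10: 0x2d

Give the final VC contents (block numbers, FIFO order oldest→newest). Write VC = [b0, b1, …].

VC = [26, 9]

0: 0x2f (blk 5, set 1) → MISS  vc=[]
1: 0xd1 (blk 26, set 2) → MISS  vc=[]
2: 0x2a (blk 5, set 1) → L1-HIT  vc=[]
3: 0x2f (blk 5, set 1) → L1-HIT  vc=[]
4: 0xd0 (blk 26, set 2) → L1-HIT  vc=[]
5: 0x95 (blk 18, set 2) → MISS  vc=[26]
6: 0x4e (blk 9, set 1) → MISS  vc=[26, 5]
7: 0x2b (blk 5, set 1) → VC-HIT  vc=[26, 9]
8: 0x2a (blk 5, set 1) → L1-HIT  vc=[26, 9]
9: 0x4b (blk 9, set 1) → VC-HIT  vc=[26, 5]
10: 0x2d (blk 5, set 1) → VC-HIT  vc=[26, 9]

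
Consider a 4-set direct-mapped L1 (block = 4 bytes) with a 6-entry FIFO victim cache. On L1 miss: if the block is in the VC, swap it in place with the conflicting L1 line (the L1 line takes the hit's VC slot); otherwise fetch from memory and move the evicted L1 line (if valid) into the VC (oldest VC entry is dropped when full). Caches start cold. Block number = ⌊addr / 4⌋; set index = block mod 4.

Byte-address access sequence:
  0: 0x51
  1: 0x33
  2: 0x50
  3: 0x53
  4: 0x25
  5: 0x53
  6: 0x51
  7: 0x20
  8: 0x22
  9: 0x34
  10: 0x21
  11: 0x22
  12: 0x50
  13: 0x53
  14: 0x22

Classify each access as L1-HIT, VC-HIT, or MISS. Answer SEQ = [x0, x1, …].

#0 0x51→b20/s0 MISS; vc=[]
#1 0x33→b12/s0 MISS; vc=[20]
#2 0x50→b20/s0 VC-HIT; vc=[12]
#3 0x53→b20/s0 L1-HIT; vc=[12]
#4 0x25→b9/s1 MISS; vc=[12]
#5 0x53→b20/s0 L1-HIT; vc=[12]
#6 0x51→b20/s0 L1-HIT; vc=[12]
#7 0x20→b8/s0 MISS; vc=[12,20]
#8 0x22→b8/s0 L1-HIT; vc=[12,20]
#9 0x34→b13/s1 MISS; vc=[12,20,9]
#10 0x21→b8/s0 L1-HIT; vc=[12,20,9]
#11 0x22→b8/s0 L1-HIT; vc=[12,20,9]
#12 0x50→b20/s0 VC-HIT; vc=[12,8,9]
#13 0x53→b20/s0 L1-HIT; vc=[12,8,9]
#14 0x22→b8/s0 VC-HIT; vc=[12,20,9]

SEQ = [MISS, MISS, VC-HIT, L1-HIT, MISS, L1-HIT, L1-HIT, MISS, L1-HIT, MISS, L1-HIT, L1-HIT, VC-HIT, L1-HIT, VC-HIT]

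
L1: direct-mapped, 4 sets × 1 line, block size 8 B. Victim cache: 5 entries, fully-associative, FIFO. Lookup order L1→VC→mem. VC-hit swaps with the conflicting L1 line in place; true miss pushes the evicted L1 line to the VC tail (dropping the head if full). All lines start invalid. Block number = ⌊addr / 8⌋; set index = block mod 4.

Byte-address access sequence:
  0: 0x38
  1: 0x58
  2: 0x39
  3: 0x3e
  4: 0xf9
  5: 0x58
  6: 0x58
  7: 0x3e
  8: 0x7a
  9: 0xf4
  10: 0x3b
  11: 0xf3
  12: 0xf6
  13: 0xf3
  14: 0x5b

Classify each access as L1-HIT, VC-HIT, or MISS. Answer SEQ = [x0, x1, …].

SEQ = [MISS, MISS, VC-HIT, L1-HIT, MISS, VC-HIT, L1-HIT, VC-HIT, MISS, MISS, VC-HIT, L1-HIT, L1-HIT, L1-HIT, VC-HIT]

  [0] addr=0x38 blk=7 s=3: MISS | VC []
  [1] addr=0x58 blk=11 s=3: MISS | VC [7]
  [2] addr=0x39 blk=7 s=3: VC-HIT | VC [11]
  [3] addr=0x3e blk=7 s=3: L1-HIT | VC [11]
  [4] addr=0xf9 blk=31 s=3: MISS | VC [11, 7]
  [5] addr=0x58 blk=11 s=3: VC-HIT | VC [31, 7]
  [6] addr=0x58 blk=11 s=3: L1-HIT | VC [31, 7]
  [7] addr=0x3e blk=7 s=3: VC-HIT | VC [31, 11]
  [8] addr=0x7a blk=15 s=3: MISS | VC [31, 11, 7]
  [9] addr=0xf4 blk=30 s=2: MISS | VC [31, 11, 7]
  [10] addr=0x3b blk=7 s=3: VC-HIT | VC [31, 11, 15]
  [11] addr=0xf3 blk=30 s=2: L1-HIT | VC [31, 11, 15]
  [12] addr=0xf6 blk=30 s=2: L1-HIT | VC [31, 11, 15]
  [13] addr=0xf3 blk=30 s=2: L1-HIT | VC [31, 11, 15]
  [14] addr=0x5b blk=11 s=3: VC-HIT | VC [31, 7, 15]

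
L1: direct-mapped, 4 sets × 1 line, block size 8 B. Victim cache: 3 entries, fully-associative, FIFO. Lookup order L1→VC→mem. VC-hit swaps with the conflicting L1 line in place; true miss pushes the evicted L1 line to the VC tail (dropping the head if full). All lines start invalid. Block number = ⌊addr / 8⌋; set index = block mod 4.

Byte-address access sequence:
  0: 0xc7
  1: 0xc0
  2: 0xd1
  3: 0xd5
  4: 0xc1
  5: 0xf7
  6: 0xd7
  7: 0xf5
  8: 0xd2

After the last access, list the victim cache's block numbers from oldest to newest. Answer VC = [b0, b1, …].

VC = [30]

#0 0xc7→b24/s0 MISS; vc=[]
#1 0xc0→b24/s0 L1-HIT; vc=[]
#2 0xd1→b26/s2 MISS; vc=[]
#3 0xd5→b26/s2 L1-HIT; vc=[]
#4 0xc1→b24/s0 L1-HIT; vc=[]
#5 0xf7→b30/s2 MISS; vc=[26]
#6 0xd7→b26/s2 VC-HIT; vc=[30]
#7 0xf5→b30/s2 VC-HIT; vc=[26]
#8 0xd2→b26/s2 VC-HIT; vc=[30]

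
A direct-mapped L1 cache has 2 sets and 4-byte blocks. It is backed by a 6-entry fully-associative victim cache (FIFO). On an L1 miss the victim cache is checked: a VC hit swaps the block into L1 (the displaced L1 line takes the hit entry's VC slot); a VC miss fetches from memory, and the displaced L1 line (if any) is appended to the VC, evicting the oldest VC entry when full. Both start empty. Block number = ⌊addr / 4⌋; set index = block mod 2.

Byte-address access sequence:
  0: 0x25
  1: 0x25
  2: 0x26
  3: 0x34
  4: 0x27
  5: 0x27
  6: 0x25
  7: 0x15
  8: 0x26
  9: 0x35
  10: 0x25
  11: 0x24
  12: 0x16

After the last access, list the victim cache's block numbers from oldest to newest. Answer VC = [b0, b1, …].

0: 0x25 (blk 9, set 1) → MISS  vc=[]
1: 0x25 (blk 9, set 1) → L1-HIT  vc=[]
2: 0x26 (blk 9, set 1) → L1-HIT  vc=[]
3: 0x34 (blk 13, set 1) → MISS  vc=[9]
4: 0x27 (blk 9, set 1) → VC-HIT  vc=[13]
5: 0x27 (blk 9, set 1) → L1-HIT  vc=[13]
6: 0x25 (blk 9, set 1) → L1-HIT  vc=[13]
7: 0x15 (blk 5, set 1) → MISS  vc=[13, 9]
8: 0x26 (blk 9, set 1) → VC-HIT  vc=[13, 5]
9: 0x35 (blk 13, set 1) → VC-HIT  vc=[9, 5]
10: 0x25 (blk 9, set 1) → VC-HIT  vc=[13, 5]
11: 0x24 (blk 9, set 1) → L1-HIT  vc=[13, 5]
12: 0x16 (blk 5, set 1) → VC-HIT  vc=[13, 9]

VC = [13, 9]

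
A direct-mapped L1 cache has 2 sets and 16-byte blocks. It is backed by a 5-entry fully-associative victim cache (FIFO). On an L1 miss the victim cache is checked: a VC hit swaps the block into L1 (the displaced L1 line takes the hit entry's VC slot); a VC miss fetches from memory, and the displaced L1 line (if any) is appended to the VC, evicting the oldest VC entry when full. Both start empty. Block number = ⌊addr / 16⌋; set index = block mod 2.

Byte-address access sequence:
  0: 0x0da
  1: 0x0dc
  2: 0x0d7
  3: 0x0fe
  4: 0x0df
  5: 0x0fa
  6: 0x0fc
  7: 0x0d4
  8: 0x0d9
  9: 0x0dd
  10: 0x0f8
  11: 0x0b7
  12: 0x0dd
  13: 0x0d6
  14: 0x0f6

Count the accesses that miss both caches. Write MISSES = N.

0: 0xda (blk 13, set 1) → MISS  vc=[]
1: 0xdc (blk 13, set 1) → L1-HIT  vc=[]
2: 0xd7 (blk 13, set 1) → L1-HIT  vc=[]
3: 0xfe (blk 15, set 1) → MISS  vc=[13]
4: 0xdf (blk 13, set 1) → VC-HIT  vc=[15]
5: 0xfa (blk 15, set 1) → VC-HIT  vc=[13]
6: 0xfc (blk 15, set 1) → L1-HIT  vc=[13]
7: 0xd4 (blk 13, set 1) → VC-HIT  vc=[15]
8: 0xd9 (blk 13, set 1) → L1-HIT  vc=[15]
9: 0xdd (blk 13, set 1) → L1-HIT  vc=[15]
10: 0xf8 (blk 15, set 1) → VC-HIT  vc=[13]
11: 0xb7 (blk 11, set 1) → MISS  vc=[13, 15]
12: 0xdd (blk 13, set 1) → VC-HIT  vc=[11, 15]
13: 0xd6 (blk 13, set 1) → L1-HIT  vc=[11, 15]
14: 0xf6 (blk 15, set 1) → VC-HIT  vc=[11, 13]

MISSES = 3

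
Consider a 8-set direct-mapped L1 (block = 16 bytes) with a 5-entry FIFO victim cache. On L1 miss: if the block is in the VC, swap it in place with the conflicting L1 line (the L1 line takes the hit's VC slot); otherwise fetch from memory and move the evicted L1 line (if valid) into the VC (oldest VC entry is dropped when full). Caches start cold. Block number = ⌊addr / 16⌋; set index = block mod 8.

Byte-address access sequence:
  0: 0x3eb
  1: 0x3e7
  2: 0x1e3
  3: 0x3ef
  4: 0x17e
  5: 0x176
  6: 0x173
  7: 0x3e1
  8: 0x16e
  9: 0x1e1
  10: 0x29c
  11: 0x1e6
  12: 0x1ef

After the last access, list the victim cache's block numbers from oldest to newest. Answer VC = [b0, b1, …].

VC = [22, 62]

#0 0x3eb→b62/s6 MISS; vc=[]
#1 0x3e7→b62/s6 L1-HIT; vc=[]
#2 0x1e3→b30/s6 MISS; vc=[62]
#3 0x3ef→b62/s6 VC-HIT; vc=[30]
#4 0x17e→b23/s7 MISS; vc=[30]
#5 0x176→b23/s7 L1-HIT; vc=[30]
#6 0x173→b23/s7 L1-HIT; vc=[30]
#7 0x3e1→b62/s6 L1-HIT; vc=[30]
#8 0x16e→b22/s6 MISS; vc=[30,62]
#9 0x1e1→b30/s6 VC-HIT; vc=[22,62]
#10 0x29c→b41/s1 MISS; vc=[22,62]
#11 0x1e6→b30/s6 L1-HIT; vc=[22,62]
#12 0x1ef→b30/s6 L1-HIT; vc=[22,62]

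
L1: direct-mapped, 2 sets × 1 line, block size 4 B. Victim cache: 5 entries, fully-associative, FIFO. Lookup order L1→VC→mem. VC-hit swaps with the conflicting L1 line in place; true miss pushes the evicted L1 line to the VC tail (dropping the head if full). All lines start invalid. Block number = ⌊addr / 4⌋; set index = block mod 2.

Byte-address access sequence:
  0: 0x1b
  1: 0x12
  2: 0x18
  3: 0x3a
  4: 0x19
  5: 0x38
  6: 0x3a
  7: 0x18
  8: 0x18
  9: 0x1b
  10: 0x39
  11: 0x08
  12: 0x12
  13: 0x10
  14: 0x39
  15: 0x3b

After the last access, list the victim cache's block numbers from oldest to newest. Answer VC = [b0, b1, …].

  [0] addr=0x1b blk=6 s=0: MISS | VC []
  [1] addr=0x12 blk=4 s=0: MISS | VC [6]
  [2] addr=0x18 blk=6 s=0: VC-HIT | VC [4]
  [3] addr=0x3a blk=14 s=0: MISS | VC [4, 6]
  [4] addr=0x19 blk=6 s=0: VC-HIT | VC [4, 14]
  [5] addr=0x38 blk=14 s=0: VC-HIT | VC [4, 6]
  [6] addr=0x3a blk=14 s=0: L1-HIT | VC [4, 6]
  [7] addr=0x18 blk=6 s=0: VC-HIT | VC [4, 14]
  [8] addr=0x18 blk=6 s=0: L1-HIT | VC [4, 14]
  [9] addr=0x1b blk=6 s=0: L1-HIT | VC [4, 14]
  [10] addr=0x39 blk=14 s=0: VC-HIT | VC [4, 6]
  [11] addr=0x8 blk=2 s=0: MISS | VC [4, 6, 14]
  [12] addr=0x12 blk=4 s=0: VC-HIT | VC [2, 6, 14]
  [13] addr=0x10 blk=4 s=0: L1-HIT | VC [2, 6, 14]
  [14] addr=0x39 blk=14 s=0: VC-HIT | VC [2, 6, 4]
  [15] addr=0x3b blk=14 s=0: L1-HIT | VC [2, 6, 4]

VC = [2, 6, 4]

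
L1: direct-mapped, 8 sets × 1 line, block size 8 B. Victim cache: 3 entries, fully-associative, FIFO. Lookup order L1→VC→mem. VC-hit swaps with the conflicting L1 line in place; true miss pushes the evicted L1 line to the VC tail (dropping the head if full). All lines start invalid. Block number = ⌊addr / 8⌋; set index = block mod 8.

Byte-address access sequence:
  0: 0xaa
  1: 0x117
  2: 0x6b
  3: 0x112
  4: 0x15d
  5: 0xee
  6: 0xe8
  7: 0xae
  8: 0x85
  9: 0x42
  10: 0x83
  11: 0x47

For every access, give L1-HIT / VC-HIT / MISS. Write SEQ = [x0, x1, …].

SEQ = [MISS, MISS, MISS, L1-HIT, MISS, MISS, L1-HIT, VC-HIT, MISS, MISS, VC-HIT, VC-HIT]

#0 0xaa→b21/s5 MISS; vc=[]
#1 0x117→b34/s2 MISS; vc=[]
#2 0x6b→b13/s5 MISS; vc=[21]
#3 0x112→b34/s2 L1-HIT; vc=[21]
#4 0x15d→b43/s3 MISS; vc=[21]
#5 0xee→b29/s5 MISS; vc=[21,13]
#6 0xe8→b29/s5 L1-HIT; vc=[21,13]
#7 0xae→b21/s5 VC-HIT; vc=[29,13]
#8 0x85→b16/s0 MISS; vc=[29,13]
#9 0x42→b8/s0 MISS; vc=[29,13,16]
#10 0x83→b16/s0 VC-HIT; vc=[29,13,8]
#11 0x47→b8/s0 VC-HIT; vc=[29,13,16]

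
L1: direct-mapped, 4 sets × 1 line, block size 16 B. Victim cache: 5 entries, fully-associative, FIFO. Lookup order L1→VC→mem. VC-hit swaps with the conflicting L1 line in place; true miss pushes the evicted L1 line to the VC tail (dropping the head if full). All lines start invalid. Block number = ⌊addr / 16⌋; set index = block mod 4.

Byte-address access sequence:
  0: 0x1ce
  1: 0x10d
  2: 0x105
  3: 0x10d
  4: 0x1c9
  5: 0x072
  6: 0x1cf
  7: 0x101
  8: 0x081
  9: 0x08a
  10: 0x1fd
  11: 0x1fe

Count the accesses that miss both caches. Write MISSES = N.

#0 0x1ce→b28/s0 MISS; vc=[]
#1 0x10d→b16/s0 MISS; vc=[28]
#2 0x105→b16/s0 L1-HIT; vc=[28]
#3 0x10d→b16/s0 L1-HIT; vc=[28]
#4 0x1c9→b28/s0 VC-HIT; vc=[16]
#5 0x72→b7/s3 MISS; vc=[16]
#6 0x1cf→b28/s0 L1-HIT; vc=[16]
#7 0x101→b16/s0 VC-HIT; vc=[28]
#8 0x81→b8/s0 MISS; vc=[28,16]
#9 0x8a→b8/s0 L1-HIT; vc=[28,16]
#10 0x1fd→b31/s3 MISS; vc=[28,16,7]
#11 0x1fe→b31/s3 L1-HIT; vc=[28,16,7]

MISSES = 5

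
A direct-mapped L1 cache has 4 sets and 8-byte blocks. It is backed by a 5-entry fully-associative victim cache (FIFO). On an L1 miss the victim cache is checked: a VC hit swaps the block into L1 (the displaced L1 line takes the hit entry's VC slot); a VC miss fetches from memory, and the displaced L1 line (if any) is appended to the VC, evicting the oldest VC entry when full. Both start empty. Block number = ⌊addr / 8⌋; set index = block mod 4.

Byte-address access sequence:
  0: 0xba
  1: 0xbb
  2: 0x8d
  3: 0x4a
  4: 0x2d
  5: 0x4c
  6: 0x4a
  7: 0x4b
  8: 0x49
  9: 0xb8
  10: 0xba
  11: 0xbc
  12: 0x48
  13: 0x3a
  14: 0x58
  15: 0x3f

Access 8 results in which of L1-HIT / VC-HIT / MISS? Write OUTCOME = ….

0: 0xba (blk 23, set 3) → MISS  vc=[]
1: 0xbb (blk 23, set 3) → L1-HIT  vc=[]
2: 0x8d (blk 17, set 1) → MISS  vc=[]
3: 0x4a (blk 9, set 1) → MISS  vc=[17]
4: 0x2d (blk 5, set 1) → MISS  vc=[17, 9]
5: 0x4c (blk 9, set 1) → VC-HIT  vc=[17, 5]
6: 0x4a (blk 9, set 1) → L1-HIT  vc=[17, 5]
7: 0x4b (blk 9, set 1) → L1-HIT  vc=[17, 5]
8: 0x49 (blk 9, set 1) → L1-HIT  vc=[17, 5]
9: 0xb8 (blk 23, set 3) → L1-HIT  vc=[17, 5]
10: 0xba (blk 23, set 3) → L1-HIT  vc=[17, 5]
11: 0xbc (blk 23, set 3) → L1-HIT  vc=[17, 5]
12: 0x48 (blk 9, set 1) → L1-HIT  vc=[17, 5]
13: 0x3a (blk 7, set 3) → MISS  vc=[17, 5, 23]
14: 0x58 (blk 11, set 3) → MISS  vc=[17, 5, 23, 7]
15: 0x3f (blk 7, set 3) → VC-HIT  vc=[17, 5, 23, 11]

OUTCOME = L1-HIT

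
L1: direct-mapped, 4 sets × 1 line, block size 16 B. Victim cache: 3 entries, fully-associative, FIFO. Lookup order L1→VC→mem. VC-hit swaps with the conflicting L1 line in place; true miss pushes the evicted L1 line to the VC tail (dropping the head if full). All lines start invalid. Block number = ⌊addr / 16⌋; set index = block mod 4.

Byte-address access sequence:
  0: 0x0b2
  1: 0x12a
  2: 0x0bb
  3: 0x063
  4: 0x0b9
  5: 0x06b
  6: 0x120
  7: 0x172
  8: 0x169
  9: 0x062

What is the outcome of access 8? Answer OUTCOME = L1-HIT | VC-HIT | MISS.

0: 0xb2 (blk 11, set 3) → MISS  vc=[]
1: 0x12a (blk 18, set 2) → MISS  vc=[]
2: 0xbb (blk 11, set 3) → L1-HIT  vc=[]
3: 0x63 (blk 6, set 2) → MISS  vc=[18]
4: 0xb9 (blk 11, set 3) → L1-HIT  vc=[18]
5: 0x6b (blk 6, set 2) → L1-HIT  vc=[18]
6: 0x120 (blk 18, set 2) → VC-HIT  vc=[6]
7: 0x172 (blk 23, set 3) → MISS  vc=[6, 11]
8: 0x169 (blk 22, set 2) → MISS  vc=[6, 11, 18]
9: 0x62 (blk 6, set 2) → VC-HIT  vc=[22, 11, 18]

OUTCOME = MISS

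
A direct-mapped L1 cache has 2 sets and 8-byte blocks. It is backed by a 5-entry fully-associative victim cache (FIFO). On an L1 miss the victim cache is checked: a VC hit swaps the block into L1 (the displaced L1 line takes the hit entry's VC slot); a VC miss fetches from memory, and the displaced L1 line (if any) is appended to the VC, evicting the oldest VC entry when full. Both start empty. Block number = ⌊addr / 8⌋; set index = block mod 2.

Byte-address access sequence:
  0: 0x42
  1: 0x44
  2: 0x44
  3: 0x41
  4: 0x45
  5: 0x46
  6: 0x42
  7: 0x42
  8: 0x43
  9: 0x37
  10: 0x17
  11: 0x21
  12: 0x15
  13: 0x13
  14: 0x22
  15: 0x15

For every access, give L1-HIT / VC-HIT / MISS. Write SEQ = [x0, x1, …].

  [0] addr=0x42 blk=8 s=0: MISS | VC []
  [1] addr=0x44 blk=8 s=0: L1-HIT | VC []
  [2] addr=0x44 blk=8 s=0: L1-HIT | VC []
  [3] addr=0x41 blk=8 s=0: L1-HIT | VC []
  [4] addr=0x45 blk=8 s=0: L1-HIT | VC []
  [5] addr=0x46 blk=8 s=0: L1-HIT | VC []
  [6] addr=0x42 blk=8 s=0: L1-HIT | VC []
  [7] addr=0x42 blk=8 s=0: L1-HIT | VC []
  [8] addr=0x43 blk=8 s=0: L1-HIT | VC []
  [9] addr=0x37 blk=6 s=0: MISS | VC [8]
  [10] addr=0x17 blk=2 s=0: MISS | VC [8, 6]
  [11] addr=0x21 blk=4 s=0: MISS | VC [8, 6, 2]
  [12] addr=0x15 blk=2 s=0: VC-HIT | VC [8, 6, 4]
  [13] addr=0x13 blk=2 s=0: L1-HIT | VC [8, 6, 4]
  [14] addr=0x22 blk=4 s=0: VC-HIT | VC [8, 6, 2]
  [15] addr=0x15 blk=2 s=0: VC-HIT | VC [8, 6, 4]

SEQ = [MISS, L1-HIT, L1-HIT, L1-HIT, L1-HIT, L1-HIT, L1-HIT, L1-HIT, L1-HIT, MISS, MISS, MISS, VC-HIT, L1-HIT, VC-HIT, VC-HIT]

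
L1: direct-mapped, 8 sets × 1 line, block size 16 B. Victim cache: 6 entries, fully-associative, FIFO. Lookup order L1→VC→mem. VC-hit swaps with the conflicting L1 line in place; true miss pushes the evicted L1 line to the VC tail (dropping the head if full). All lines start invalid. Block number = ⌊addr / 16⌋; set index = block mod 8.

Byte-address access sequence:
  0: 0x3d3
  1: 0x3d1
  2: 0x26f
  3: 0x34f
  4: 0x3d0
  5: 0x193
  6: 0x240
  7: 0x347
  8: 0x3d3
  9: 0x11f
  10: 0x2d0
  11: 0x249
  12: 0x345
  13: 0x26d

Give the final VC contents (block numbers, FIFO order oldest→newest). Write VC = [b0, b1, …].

VC = [36, 25, 61]

0: 0x3d3 (blk 61, set 5) → MISS  vc=[]
1: 0x3d1 (blk 61, set 5) → L1-HIT  vc=[]
2: 0x26f (blk 38, set 6) → MISS  vc=[]
3: 0x34f (blk 52, set 4) → MISS  vc=[]
4: 0x3d0 (blk 61, set 5) → L1-HIT  vc=[]
5: 0x193 (blk 25, set 1) → MISS  vc=[]
6: 0x240 (blk 36, set 4) → MISS  vc=[52]
7: 0x347 (blk 52, set 4) → VC-HIT  vc=[36]
8: 0x3d3 (blk 61, set 5) → L1-HIT  vc=[36]
9: 0x11f (blk 17, set 1) → MISS  vc=[36, 25]
10: 0x2d0 (blk 45, set 5) → MISS  vc=[36, 25, 61]
11: 0x249 (blk 36, set 4) → VC-HIT  vc=[52, 25, 61]
12: 0x345 (blk 52, set 4) → VC-HIT  vc=[36, 25, 61]
13: 0x26d (blk 38, set 6) → L1-HIT  vc=[36, 25, 61]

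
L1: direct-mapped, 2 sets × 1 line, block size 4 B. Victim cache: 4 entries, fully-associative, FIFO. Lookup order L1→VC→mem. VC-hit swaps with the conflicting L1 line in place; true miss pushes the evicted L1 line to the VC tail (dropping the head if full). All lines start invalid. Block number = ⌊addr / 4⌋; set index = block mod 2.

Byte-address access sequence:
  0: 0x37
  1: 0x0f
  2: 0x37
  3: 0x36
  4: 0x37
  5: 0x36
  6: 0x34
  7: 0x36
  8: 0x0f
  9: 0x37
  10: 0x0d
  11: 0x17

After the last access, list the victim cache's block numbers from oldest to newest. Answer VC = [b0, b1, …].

VC = [13, 3]

0: 0x37 (blk 13, set 1) → MISS  vc=[]
1: 0xf (blk 3, set 1) → MISS  vc=[13]
2: 0x37 (blk 13, set 1) → VC-HIT  vc=[3]
3: 0x36 (blk 13, set 1) → L1-HIT  vc=[3]
4: 0x37 (blk 13, set 1) → L1-HIT  vc=[3]
5: 0x36 (blk 13, set 1) → L1-HIT  vc=[3]
6: 0x34 (blk 13, set 1) → L1-HIT  vc=[3]
7: 0x36 (blk 13, set 1) → L1-HIT  vc=[3]
8: 0xf (blk 3, set 1) → VC-HIT  vc=[13]
9: 0x37 (blk 13, set 1) → VC-HIT  vc=[3]
10: 0xd (blk 3, set 1) → VC-HIT  vc=[13]
11: 0x17 (blk 5, set 1) → MISS  vc=[13, 3]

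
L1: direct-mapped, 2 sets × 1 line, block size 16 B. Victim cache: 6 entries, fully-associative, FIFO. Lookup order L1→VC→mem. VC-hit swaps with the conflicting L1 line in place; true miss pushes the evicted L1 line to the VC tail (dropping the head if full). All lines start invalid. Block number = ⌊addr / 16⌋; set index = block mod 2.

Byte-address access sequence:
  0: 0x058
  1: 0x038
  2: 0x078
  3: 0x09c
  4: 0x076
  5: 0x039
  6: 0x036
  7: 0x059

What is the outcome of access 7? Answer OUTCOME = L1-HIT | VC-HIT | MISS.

#0 0x58→b5/s1 MISS; vc=[]
#1 0x38→b3/s1 MISS; vc=[5]
#2 0x78→b7/s1 MISS; vc=[5,3]
#3 0x9c→b9/s1 MISS; vc=[5,3,7]
#4 0x76→b7/s1 VC-HIT; vc=[5,3,9]
#5 0x39→b3/s1 VC-HIT; vc=[5,7,9]
#6 0x36→b3/s1 L1-HIT; vc=[5,7,9]
#7 0x59→b5/s1 VC-HIT; vc=[3,7,9]

OUTCOME = VC-HIT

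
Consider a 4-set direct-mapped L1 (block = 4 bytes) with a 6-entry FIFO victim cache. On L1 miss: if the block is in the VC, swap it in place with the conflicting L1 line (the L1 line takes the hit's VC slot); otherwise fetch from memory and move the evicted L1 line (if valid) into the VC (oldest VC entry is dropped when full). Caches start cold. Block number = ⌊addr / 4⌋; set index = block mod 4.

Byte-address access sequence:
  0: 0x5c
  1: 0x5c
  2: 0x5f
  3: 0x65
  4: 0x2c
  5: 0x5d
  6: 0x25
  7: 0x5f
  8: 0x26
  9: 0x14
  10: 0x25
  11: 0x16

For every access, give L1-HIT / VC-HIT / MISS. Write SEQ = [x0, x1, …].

  [0] addr=0x5c blk=23 s=3: MISS | VC []
  [1] addr=0x5c blk=23 s=3: L1-HIT | VC []
  [2] addr=0x5f blk=23 s=3: L1-HIT | VC []
  [3] addr=0x65 blk=25 s=1: MISS | VC []
  [4] addr=0x2c blk=11 s=3: MISS | VC [23]
  [5] addr=0x5d blk=23 s=3: VC-HIT | VC [11]
  [6] addr=0x25 blk=9 s=1: MISS | VC [11, 25]
  [7] addr=0x5f blk=23 s=3: L1-HIT | VC [11, 25]
  [8] addr=0x26 blk=9 s=1: L1-HIT | VC [11, 25]
  [9] addr=0x14 blk=5 s=1: MISS | VC [11, 25, 9]
  [10] addr=0x25 blk=9 s=1: VC-HIT | VC [11, 25, 5]
  [11] addr=0x16 blk=5 s=1: VC-HIT | VC [11, 25, 9]

SEQ = [MISS, L1-HIT, L1-HIT, MISS, MISS, VC-HIT, MISS, L1-HIT, L1-HIT, MISS, VC-HIT, VC-HIT]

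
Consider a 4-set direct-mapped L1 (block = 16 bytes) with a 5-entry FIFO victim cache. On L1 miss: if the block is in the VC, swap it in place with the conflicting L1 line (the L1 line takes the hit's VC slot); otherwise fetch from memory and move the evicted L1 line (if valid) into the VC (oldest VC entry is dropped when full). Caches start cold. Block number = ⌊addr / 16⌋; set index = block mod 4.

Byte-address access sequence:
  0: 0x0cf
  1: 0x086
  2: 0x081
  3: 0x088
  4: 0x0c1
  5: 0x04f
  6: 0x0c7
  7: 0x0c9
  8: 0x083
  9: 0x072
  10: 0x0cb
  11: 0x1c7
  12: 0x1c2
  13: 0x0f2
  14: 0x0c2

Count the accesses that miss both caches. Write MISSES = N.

  [0] addr=0xcf blk=12 s=0: MISS | VC []
  [1] addr=0x86 blk=8 s=0: MISS | VC [12]
  [2] addr=0x81 blk=8 s=0: L1-HIT | VC [12]
  [3] addr=0x88 blk=8 s=0: L1-HIT | VC [12]
  [4] addr=0xc1 blk=12 s=0: VC-HIT | VC [8]
  [5] addr=0x4f blk=4 s=0: MISS | VC [8, 12]
  [6] addr=0xc7 blk=12 s=0: VC-HIT | VC [8, 4]
  [7] addr=0xc9 blk=12 s=0: L1-HIT | VC [8, 4]
  [8] addr=0x83 blk=8 s=0: VC-HIT | VC [12, 4]
  [9] addr=0x72 blk=7 s=3: MISS | VC [12, 4]
  [10] addr=0xcb blk=12 s=0: VC-HIT | VC [8, 4]
  [11] addr=0x1c7 blk=28 s=0: MISS | VC [8, 4, 12]
  [12] addr=0x1c2 blk=28 s=0: L1-HIT | VC [8, 4, 12]
  [13] addr=0xf2 blk=15 s=3: MISS | VC [8, 4, 12, 7]
  [14] addr=0xc2 blk=12 s=0: VC-HIT | VC [8, 4, 28, 7]

MISSES = 6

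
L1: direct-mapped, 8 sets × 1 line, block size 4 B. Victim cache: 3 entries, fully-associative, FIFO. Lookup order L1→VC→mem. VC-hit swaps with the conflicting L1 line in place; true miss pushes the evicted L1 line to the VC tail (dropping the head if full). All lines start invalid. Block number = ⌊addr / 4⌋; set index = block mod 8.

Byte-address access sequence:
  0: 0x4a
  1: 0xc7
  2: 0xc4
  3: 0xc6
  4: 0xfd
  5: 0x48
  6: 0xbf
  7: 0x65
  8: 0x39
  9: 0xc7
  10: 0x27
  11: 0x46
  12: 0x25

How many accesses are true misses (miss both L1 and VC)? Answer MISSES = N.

0: 0x4a (blk 18, set 2) → MISS  vc=[]
1: 0xc7 (blk 49, set 1) → MISS  vc=[]
2: 0xc4 (blk 49, set 1) → L1-HIT  vc=[]
3: 0xc6 (blk 49, set 1) → L1-HIT  vc=[]
4: 0xfd (blk 63, set 7) → MISS  vc=[]
5: 0x48 (blk 18, set 2) → L1-HIT  vc=[]
6: 0xbf (blk 47, set 7) → MISS  vc=[63]
7: 0x65 (blk 25, set 1) → MISS  vc=[63, 49]
8: 0x39 (blk 14, set 6) → MISS  vc=[63, 49]
9: 0xc7 (blk 49, set 1) → VC-HIT  vc=[63, 25]
10: 0x27 (blk 9, set 1) → MISS  vc=[63, 25, 49]
11: 0x46 (blk 17, set 1) → MISS  vc=[25, 49, 9]
12: 0x25 (blk 9, set 1) → VC-HIT  vc=[25, 49, 17]

MISSES = 8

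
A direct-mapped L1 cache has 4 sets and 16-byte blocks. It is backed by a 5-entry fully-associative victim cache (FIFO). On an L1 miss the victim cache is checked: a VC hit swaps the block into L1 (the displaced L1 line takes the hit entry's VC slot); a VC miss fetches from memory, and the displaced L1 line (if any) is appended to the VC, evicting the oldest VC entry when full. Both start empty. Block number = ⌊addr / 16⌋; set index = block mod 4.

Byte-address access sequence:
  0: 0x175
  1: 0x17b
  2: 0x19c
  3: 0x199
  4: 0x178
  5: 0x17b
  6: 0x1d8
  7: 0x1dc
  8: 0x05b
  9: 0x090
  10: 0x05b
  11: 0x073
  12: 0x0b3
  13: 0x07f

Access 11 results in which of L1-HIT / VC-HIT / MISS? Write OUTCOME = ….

0: 0x175 (blk 23, set 3) → MISS  vc=[]
1: 0x17b (blk 23, set 3) → L1-HIT  vc=[]
2: 0x19c (blk 25, set 1) → MISS  vc=[]
3: 0x199 (blk 25, set 1) → L1-HIT  vc=[]
4: 0x178 (blk 23, set 3) → L1-HIT  vc=[]
5: 0x17b (blk 23, set 3) → L1-HIT  vc=[]
6: 0x1d8 (blk 29, set 1) → MISS  vc=[25]
7: 0x1dc (blk 29, set 1) → L1-HIT  vc=[25]
8: 0x5b (blk 5, set 1) → MISS  vc=[25, 29]
9: 0x90 (blk 9, set 1) → MISS  vc=[25, 29, 5]
10: 0x5b (blk 5, set 1) → VC-HIT  vc=[25, 29, 9]
11: 0x73 (blk 7, set 3) → MISS  vc=[25, 29, 9, 23]
12: 0xb3 (blk 11, set 3) → MISS  vc=[25, 29, 9, 23, 7]
13: 0x7f (blk 7, set 3) → VC-HIT  vc=[25, 29, 9, 23, 11]

OUTCOME = MISS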